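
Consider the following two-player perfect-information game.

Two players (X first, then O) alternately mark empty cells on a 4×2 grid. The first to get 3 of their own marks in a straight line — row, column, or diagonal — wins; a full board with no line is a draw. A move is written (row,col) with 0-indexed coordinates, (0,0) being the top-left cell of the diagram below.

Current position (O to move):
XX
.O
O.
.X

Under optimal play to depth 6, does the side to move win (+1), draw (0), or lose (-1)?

[XX/.O/O./.X] O move#1: (1,0):+0/XX/OO/O./.X*, (2,1):+0/XX/.O/OO/.X, (3,0):+0/XX/.O/O./OX
[XX/OO/O./.X] X move#2: (2,1):-1/XX/OO/OX/.X, (3,0):+0/XX/OO/O./XX*
[XX/OO/O./XX] O move#3: (2,1):+0/XX/OO/OO/XX*
[XX/OO/OO/XX] end (terminal +0, X#4); searched XX/.O/O./.X to 6

value(XX/.O/O./.X, O) = 0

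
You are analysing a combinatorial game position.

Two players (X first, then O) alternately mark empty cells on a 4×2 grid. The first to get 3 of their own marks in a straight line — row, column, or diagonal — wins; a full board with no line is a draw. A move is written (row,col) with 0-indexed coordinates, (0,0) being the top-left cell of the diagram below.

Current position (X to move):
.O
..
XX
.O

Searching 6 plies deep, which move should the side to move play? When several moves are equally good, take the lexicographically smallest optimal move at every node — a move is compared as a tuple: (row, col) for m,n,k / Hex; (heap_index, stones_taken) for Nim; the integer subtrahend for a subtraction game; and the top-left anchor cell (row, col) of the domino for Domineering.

X's best at [.O/../XX/.O]: (1,0)

p1 X@[.O/../XX/.O]: (0,0)[XO/../XX/.O]+0 (1,0)[.O/X./XX/.O]+1* (1,1)[.O/.X/XX/.O]+0 (3,0)[.O/../XX/XO]+0
p2 O@[.O/X./XX/.O]: (0,0)[OO/X./XX/.O]-1* (1,1)[.O/XO/XX/.O]-1 (3,0)[.O/X./XX/OO]-1
p3 X@[OO/X./XX/.O]: (1,1)[OO/XX/XX/.O]+0 (3,0)[OO/X./XX/XO]+1*
p4 O@[OO/X./XX/XO] terminal -1; root [.O/../XX/.O] d6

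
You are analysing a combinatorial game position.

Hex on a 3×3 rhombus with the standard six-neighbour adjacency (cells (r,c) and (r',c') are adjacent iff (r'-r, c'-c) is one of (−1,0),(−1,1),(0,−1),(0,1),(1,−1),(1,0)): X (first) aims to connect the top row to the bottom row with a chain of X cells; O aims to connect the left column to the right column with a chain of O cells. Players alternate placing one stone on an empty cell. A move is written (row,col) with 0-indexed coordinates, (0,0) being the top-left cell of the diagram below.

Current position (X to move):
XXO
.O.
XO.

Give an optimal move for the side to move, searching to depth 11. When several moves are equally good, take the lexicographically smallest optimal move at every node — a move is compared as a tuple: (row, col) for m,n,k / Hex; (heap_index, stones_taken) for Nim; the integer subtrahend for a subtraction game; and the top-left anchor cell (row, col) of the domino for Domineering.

X's best at [XXO/.O./XO.]: (1,0)

ply 1, X at XXO/.O./XO. | (1,0)=+1→XXO/XO./XO.*; (1,2)=-1→XXO/.OX/XO.; (2,2)=-1→XXO/.O./XOX
ply 2: XXO/XO./XO. is terminal -1 (O); from XXO/.O./XO. depth 11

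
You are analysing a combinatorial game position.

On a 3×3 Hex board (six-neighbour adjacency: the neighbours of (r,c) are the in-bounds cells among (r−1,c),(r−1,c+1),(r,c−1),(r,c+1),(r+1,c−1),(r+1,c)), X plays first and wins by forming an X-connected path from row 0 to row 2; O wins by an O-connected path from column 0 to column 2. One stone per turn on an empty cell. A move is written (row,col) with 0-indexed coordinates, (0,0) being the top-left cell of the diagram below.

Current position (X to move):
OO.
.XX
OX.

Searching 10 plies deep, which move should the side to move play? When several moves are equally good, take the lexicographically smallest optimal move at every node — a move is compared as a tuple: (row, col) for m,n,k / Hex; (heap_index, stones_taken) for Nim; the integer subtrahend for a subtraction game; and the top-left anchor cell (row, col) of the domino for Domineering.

X's best at [OO./.XX/OX.]: (0,2)

ply 1, X at OO./.XX/OX. | (0,2)=+1→OOX/.XX/OX.*; (1,0)=-1→OO./XXX/OX.; (2,2)=-1→OO./.XX/OXX
ply 2: OOX/.XX/OX. is terminal -1 (O); from OO./.XX/OX. depth 10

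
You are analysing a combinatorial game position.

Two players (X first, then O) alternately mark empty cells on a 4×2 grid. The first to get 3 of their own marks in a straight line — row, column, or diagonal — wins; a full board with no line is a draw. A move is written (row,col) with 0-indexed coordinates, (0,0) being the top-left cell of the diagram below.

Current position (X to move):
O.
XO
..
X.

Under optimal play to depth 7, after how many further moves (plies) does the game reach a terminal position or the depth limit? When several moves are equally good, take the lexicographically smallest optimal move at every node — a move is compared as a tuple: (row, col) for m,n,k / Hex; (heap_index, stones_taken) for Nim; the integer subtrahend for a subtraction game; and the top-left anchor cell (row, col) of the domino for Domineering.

PV length from [O./XO/../X.]: 1 ply

[O./XO/../X.] X move#1: (0,1):+0/OX/XO/../X., (2,0):+1/O./XO/X./X.*, (2,1):+0/O./XO/.X/X., (3,1):+0/O./XO/../XX
[O./XO/X./X.] end (terminal -1, O#2); searched O./XO/../X. to 7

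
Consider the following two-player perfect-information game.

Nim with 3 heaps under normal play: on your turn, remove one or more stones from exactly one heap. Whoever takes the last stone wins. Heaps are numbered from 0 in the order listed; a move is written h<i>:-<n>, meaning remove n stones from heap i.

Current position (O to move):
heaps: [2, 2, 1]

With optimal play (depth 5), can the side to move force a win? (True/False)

[(2,2,1)] O move#1: h0:-1:-1/(1,2,1), h0:-2:-1/(0,2,1), h1:-1:-1/(2,1,1), h1:-2:-1/(2,0,1), h2:-1:+1/(2,2,0)*
[(2,2,0)] X move#2: h0:-1:-1/(1,2,0)*, h0:-2:-1/(0,2,0), h1:-1:-1/(2,1,0), h1:-2:-1/(2,0,0)
[(1,2,0)] O move#3: h0:-1:-1/(0,2,0), h1:-1:+1/(1,1,0)*, h1:-2:-1/(1,0,0)
[(1,1,0)] X move#4: h0:-1:-1/(0,1,0)*, h1:-1:-1/(1,0,0)
[(0,1,0)] O move#5: h1:-1:+1/(0,0,0)*
[(0,0,0)] end (terminal -1, X#6); searched (2,2,1) to 5

O winning at [(2,2,1)]: True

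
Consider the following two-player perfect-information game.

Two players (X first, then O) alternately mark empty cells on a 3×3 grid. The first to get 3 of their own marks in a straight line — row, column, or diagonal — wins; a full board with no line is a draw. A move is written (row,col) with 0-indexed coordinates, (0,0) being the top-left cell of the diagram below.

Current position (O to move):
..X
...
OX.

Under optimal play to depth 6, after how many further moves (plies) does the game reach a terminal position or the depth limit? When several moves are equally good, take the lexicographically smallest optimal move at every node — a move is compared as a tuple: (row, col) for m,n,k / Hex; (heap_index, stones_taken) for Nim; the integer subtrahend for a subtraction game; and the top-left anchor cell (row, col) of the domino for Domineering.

PV length from [..X/.../OX.]: 6 plies

p1 O@[..X/.../OX.]: (0,0)[O.X/.../OX.]+0* (0,1)[.OX/.../OX.]+0 (1,0)[..X/O../OX.]-1 (1,1)[..X/.O./OX.]+0 (1,2)[..X/..O/OX.]-1 (2,2)[..X/.../OXO]-1
p2 X@[O.X/.../OX.]: (0,1)[OXX/.../OX.]-1 (1,0)[O.X/X../OX.]+0* (1,1)[O.X/.X./OX.]-1 (1,2)[O.X/..X/OX.]-1 (2,2)[O.X/.../OXX]-1
p3 O@[O.X/X../OX.]: (0,1)[OOX/X../OX.]-1 (1,1)[O.X/XO./OX.]+0* (1,2)[O.X/X.O/OX.]+0 (2,2)[O.X/X../OXO]-1
p4 X@[O.X/XO./OX.]: (0,1)[OXX/XO./OX.]-1 (1,2)[O.X/XOX/OX.]-1 (2,2)[O.X/XO./OXX]+0*
p5 O@[O.X/XO./OXX]: (0,1)[OOX/XO./OXX]-1 (1,2)[O.X/XOO/OXX]+0*
p6 X@[O.X/XOO/OXX]: (0,1)[OXX/XOO/OXX]+0*
p7 O@[OXX/XOO/OXX] terminal +0; root [..X/.../OX.] d6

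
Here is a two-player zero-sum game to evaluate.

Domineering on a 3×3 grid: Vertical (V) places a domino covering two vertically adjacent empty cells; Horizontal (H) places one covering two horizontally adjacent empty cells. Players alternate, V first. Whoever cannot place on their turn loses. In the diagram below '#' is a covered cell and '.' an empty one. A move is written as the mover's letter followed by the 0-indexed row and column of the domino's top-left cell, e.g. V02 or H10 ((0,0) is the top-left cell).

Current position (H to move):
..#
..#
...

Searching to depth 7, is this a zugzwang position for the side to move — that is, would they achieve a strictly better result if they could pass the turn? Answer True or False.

p1 H@[..#/..#/...]: H00[###/..#/...]-1 H10[..#/###/...]+1* H20[..#/..#/##.]-1 H21[..#/..#/.##]-1
p2 V@[..#/###/...] terminal -1; root [..#/..#/...] d7
suppose H passes — search the same position with V to move:
pass> p1 V@[..#/..#/...]: V00[#.#/#.#/...]+1* V01[.##/.##/...]+1 V10[..#/#.#/#..]+1 V11[..#/.##/.#.]+1
pass> p2 H@[#.#/#.#/...]: H20[#.#/#.#/##.]-1* H21[#.#/#.#/.##]-1
pass> p3 V@[#.#/#.#/##.]: V01[###/###/##.]+1*
pass> p4 H@[###/###/##.] terminal -1; root [..#/..#/...] d7
for H: play +1, pass -1

zugzwang(..#/..#/..., H) = False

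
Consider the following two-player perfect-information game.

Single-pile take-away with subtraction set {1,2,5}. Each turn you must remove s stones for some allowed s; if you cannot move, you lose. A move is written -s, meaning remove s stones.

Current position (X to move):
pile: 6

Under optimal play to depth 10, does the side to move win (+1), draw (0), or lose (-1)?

value(6, X) = -1

p1 X@[6]: -1[5]-1* -2[4]-1 -5[1]-1
p2 O@[5]: -1[4]-1 -2[3]+1* -5[0]+1
p3 X@[3]: -1[2]-1* -2[1]-1
p4 O@[2]: -1[1]-1 -2[0]+1*
p5 X@[0] terminal -1; root [6] d10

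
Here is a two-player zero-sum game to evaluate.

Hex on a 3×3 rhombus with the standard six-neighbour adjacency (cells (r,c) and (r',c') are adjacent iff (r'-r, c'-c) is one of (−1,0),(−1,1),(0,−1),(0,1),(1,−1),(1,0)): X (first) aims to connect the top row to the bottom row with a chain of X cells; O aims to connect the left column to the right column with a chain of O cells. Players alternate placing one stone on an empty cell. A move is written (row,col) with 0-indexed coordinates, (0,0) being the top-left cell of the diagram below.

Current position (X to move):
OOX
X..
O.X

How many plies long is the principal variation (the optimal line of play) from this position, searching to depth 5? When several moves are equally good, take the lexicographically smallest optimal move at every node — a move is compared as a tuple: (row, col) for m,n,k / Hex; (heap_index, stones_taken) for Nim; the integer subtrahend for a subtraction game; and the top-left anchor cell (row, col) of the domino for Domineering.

PV length from [OOX/X../O.X]: 3 plies

ply 1, X at OOX/X../O.X | (1,1)=+1→OOX/XX./O.X*; (1,2)=+1→OOX/X.X/O.X; (2,1)=+1→OOX/X../OXX
ply 2, O at OOX/XX./O.X | (1,2)=-1→OOX/XXO/O.X*; (2,1)=-1→OOX/XX./OOX
ply 3, X at OOX/XXO/O.X | (2,1)=+1→OOX/XXO/OXX*
ply 4: OOX/XXO/OXX is terminal -1 (O); from OOX/X../O.X depth 5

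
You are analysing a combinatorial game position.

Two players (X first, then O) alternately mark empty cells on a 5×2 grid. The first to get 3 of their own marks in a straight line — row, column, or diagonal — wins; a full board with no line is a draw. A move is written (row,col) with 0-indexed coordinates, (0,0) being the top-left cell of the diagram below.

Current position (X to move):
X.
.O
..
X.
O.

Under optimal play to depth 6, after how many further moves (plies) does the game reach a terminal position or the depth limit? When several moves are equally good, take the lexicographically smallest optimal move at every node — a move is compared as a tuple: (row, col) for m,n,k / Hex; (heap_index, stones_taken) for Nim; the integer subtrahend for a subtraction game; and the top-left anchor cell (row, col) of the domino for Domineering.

p1 X@[X./.O/../X./O.]: (0,1)[XX/.O/../X./O.]+0* (1,0)[X./XO/../X./O.]+0 (2,0)[X./.O/X./X./O.]+0 (2,1)[X./.O/.X/X./O.]+0 (3,1)[X./.O/../XX/O.]+0 (4,1)[X./.O/../X./OX]-1
p2 O@[XX/.O/../X./O.]: (1,0)[XX/OO/../X./O.]+0* (2,0)[XX/.O/O./X./O.]+0 (2,1)[XX/.O/.O/X./O.]+0 (3,1)[XX/.O/../XO/O.]+0 (4,1)[XX/.O/../X./OO]+0
p3 X@[XX/OO/../X./O.]: (2,0)[XX/OO/X./X./O.]+0* (2,1)[XX/OO/.X/X./O.]+0 (3,1)[XX/OO/../XX/O.]+0 (4,1)[XX/OO/../X./OX]+0
p4 O@[XX/OO/X./X./O.]: (2,1)[XX/OO/XO/X./O.]+0* (3,1)[XX/OO/X./XO/O.]+0 (4,1)[XX/OO/X./X./OO]+0
p5 X@[XX/OO/XO/X./O.]: (3,1)[XX/OO/XO/XX/O.]+0* (4,1)[XX/OO/XO/X./OX]-1
p6 O@[XX/OO/XO/XX/O.]: (4,1)[XX/OO/XO/XX/OO]+0*
p7 X@[XX/OO/XO/XX/OO] terminal +0; root [X./.O/../X./O.] d6

PV length from [X./.O/../X./O.]: 6 plies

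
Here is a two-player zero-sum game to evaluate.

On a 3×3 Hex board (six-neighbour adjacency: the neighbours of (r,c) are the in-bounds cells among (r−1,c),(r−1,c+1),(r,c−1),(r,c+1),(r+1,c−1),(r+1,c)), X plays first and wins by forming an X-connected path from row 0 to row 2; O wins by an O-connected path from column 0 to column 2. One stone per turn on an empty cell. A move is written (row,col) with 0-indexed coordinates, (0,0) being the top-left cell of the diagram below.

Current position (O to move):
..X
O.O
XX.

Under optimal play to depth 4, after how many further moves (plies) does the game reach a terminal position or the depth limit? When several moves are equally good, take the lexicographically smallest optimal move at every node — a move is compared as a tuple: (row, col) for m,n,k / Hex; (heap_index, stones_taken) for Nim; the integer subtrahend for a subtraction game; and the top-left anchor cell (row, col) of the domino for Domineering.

ply 1, O at ..X/O.O/XX. | (0,0)=-1→O.X/O.O/XX.; (0,1)=-1→.OX/O.O/XX.; (1,1)=+1→..X/OOO/XX.*; (2,2)=-1→..X/O.O/XXO
ply 2: ..X/OOO/XX. is terminal -1 (X); from ..X/O.O/XX. depth 4

PV length from [..X/O.O/XX.]: 1 ply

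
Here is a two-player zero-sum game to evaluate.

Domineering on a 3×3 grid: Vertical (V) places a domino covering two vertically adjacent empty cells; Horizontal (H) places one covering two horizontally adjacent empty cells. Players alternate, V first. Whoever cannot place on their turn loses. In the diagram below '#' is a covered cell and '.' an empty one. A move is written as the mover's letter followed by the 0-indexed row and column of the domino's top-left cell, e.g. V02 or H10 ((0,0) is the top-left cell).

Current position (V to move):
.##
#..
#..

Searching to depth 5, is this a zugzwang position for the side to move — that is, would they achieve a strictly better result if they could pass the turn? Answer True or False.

zugzwang(.##/#../#.., V) = False

[.##/#../#..] V move#1: V11:+1/.##/##./##.*, V12:+1/.##/#.#/#.#
[.##/##./##.] end (terminal -1, H#2); searched .##/#../#.. to 5
suppose V passes — search the same position with H to move:
pass> [.##/#../#..] H move#1: H11:+1/.##/###/#..*, H21:+1/.##/#../###
pass> [.##/###/#..] end (terminal -1, V#2); searched .##/#../#.. to 5
for V: play +1, pass -1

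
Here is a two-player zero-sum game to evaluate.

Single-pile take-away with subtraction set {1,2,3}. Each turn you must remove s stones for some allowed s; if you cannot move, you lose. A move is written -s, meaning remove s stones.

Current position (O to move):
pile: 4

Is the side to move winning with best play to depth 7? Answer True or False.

O winning at [4]: False

[4] O move#1: -1:-1/3*, -2:-1/2, -3:-1/1
[3] X move#2: -1:-1/2, -2:-1/1, -3:+1/0*
[0] end (terminal -1, O#3); searched 4 to 7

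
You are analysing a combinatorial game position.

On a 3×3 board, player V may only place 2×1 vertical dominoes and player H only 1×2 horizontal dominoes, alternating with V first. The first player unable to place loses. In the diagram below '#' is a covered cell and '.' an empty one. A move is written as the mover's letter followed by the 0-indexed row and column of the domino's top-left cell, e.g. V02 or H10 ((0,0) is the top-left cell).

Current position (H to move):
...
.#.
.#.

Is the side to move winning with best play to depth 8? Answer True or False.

H winning at [.../.#./.#.]: False

[.../.#./.#.] H move#1: H00:-1/##./.#./.#.*, H01:-1/.##/.#./.#.
[##./.#./.#.] V move#2: V02:+1/###/.##/.#.*, V10:+1/##./##./##., V12:+1/##./.##/.##
[###/.##/.#.] end (terminal -1, H#3); searched .../.#./.#. to 8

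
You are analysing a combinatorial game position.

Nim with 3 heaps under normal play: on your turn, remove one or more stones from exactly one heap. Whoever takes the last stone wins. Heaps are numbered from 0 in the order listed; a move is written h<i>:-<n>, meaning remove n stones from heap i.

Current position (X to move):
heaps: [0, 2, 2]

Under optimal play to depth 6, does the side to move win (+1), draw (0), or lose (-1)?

value((0,2,2), X) = -1

[(0,2,2)] X move#1: h1:-1:-1/(0,1,2)*, h1:-2:-1/(0,0,2), h2:-1:-1/(0,2,1), h2:-2:-1/(0,2,0)
[(0,1,2)] O move#2: h1:-1:-1/(0,0,2), h2:-1:+1/(0,1,1)*, h2:-2:-1/(0,1,0)
[(0,1,1)] X move#3: h1:-1:-1/(0,0,1)*, h2:-1:-1/(0,1,0)
[(0,0,1)] O move#4: h2:-1:+1/(0,0,0)*
[(0,0,0)] end (terminal -1, X#5); searched (0,2,2) to 6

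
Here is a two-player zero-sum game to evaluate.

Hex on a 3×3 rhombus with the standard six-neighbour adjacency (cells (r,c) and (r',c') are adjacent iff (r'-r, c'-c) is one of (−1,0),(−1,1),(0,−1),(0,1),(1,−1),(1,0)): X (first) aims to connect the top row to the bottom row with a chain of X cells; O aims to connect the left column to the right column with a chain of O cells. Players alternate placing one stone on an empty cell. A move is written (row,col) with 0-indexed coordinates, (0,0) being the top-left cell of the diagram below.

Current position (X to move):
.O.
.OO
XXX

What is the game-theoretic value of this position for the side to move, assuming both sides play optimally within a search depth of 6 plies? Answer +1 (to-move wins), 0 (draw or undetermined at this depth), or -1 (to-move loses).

value(.O./.OO/XXX, X) = -1

p1 X@[.O./.OO/XXX]: (0,0)[XO./.OO/XXX]-1* (0,2)[.OX/.OO/XXX]-1 (1,0)[.O./XOO/XXX]-1
p2 O@[XO./.OO/XXX]: (0,2)[XOO/.OO/XXX]-1 (1,0)[XO./OOO/XXX]+1*
p3 X@[XO./OOO/XXX] terminal -1; root [.O./.OO/XXX] d6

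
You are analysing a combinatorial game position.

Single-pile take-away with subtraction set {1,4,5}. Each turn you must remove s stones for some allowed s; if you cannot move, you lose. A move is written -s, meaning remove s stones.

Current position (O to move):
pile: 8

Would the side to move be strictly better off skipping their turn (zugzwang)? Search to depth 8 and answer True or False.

zugzwang(8, O) = True

[8] O move#1: -1:-1/7*, -4:-1/4, -5:-1/3
[7] X move#2: -1:-1/6, -4:-1/3, -5:+1/2*
[2] O move#3: -1:-1/1*
[1] X move#4: -1:+1/0*
[0] end (terminal -1, O#5); searched 8 to 8
pass branch (X moves first from the same position):
  | [8] X move#1: -1:-1/7*, -4:-1/4, -5:-1/3
  | [7] O move#2: -1:-1/6, -4:-1/3, -5:+1/2*
  | [2] X move#3: -1:-1/1*
  | [1] O move#4: -1:+1/0*
  | [0] end (terminal -1, X#5); searched 8 to 8
O moving scores -1; O passing scores +1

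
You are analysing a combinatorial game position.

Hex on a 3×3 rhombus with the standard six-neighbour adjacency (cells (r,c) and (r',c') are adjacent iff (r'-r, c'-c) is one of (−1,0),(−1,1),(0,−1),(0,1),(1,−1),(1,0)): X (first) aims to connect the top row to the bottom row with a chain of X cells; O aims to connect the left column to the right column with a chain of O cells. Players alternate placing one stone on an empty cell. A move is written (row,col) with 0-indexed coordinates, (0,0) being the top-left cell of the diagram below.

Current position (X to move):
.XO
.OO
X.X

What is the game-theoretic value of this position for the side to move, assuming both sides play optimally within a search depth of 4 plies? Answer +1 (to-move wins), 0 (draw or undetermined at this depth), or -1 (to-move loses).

p1 X@[.XO/.OO/X.X]: (0,0)[XXO/.OO/X.X]-1 (1,0)[.XO/XOO/X.X]+1* (2,1)[.XO/.OO/XXX]-1
p2 O@[.XO/XOO/X.X] terminal -1; root [.XO/.OO/X.X] d4

value(.XO/.OO/X.X, X) = +1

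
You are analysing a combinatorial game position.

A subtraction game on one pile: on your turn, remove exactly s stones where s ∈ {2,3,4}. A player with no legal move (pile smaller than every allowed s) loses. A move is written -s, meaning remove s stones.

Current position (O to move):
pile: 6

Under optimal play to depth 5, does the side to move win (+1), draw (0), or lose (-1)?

ply 1, O at 6 | -2=-1→4*; -3=-1→3; -4=-1→2
ply 2, X at 4 | -2=-1→2; -3=+1→1*; -4=+1→0
ply 3: 1 is terminal -1 (O); from 6 depth 5

value(6, O) = -1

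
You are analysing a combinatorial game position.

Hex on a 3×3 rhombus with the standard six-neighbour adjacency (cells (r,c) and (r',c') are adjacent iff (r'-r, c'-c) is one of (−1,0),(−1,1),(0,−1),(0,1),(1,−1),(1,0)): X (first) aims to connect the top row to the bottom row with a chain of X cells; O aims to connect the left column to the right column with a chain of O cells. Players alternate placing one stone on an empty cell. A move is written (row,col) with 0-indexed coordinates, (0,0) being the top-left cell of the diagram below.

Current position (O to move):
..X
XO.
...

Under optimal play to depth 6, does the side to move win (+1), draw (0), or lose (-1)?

[..X/XO./...] O move#1: (0,0):-1/O.X/XO./...*, (0,1):-1/.OX/XO./..., (1,2):-1/..X/XOO/..., (2,0):-1/..X/XO./O.., (2,1):-1/..X/XO./.O., (2,2):-1/..X/XO./..O
[O.X/XO./...] X move#2: (0,1):+1/OXX/XO./...*, (1,2):+1/O.X/XOX/..., (2,0):+1/O.X/XO./X.., (2,1):-1/O.X/XO./.X., (2,2):-1/O.X/XO./..X
[OXX/XO./...] O move#3: (1,2):-1/OXX/XOO/...*, (2,0):-1/OXX/XO./O.., (2,1):-1/OXX/XO./.O., (2,2):-1/OXX/XO./..O
[OXX/XOO/...] X move#4: (2,0):+1/OXX/XOO/X..*, (2,1):-1/OXX/XOO/.X., (2,2):-1/OXX/XOO/..X
[OXX/XOO/X..] end (terminal -1, O#5); searched ..X/XO./... to 6

value(..X/XO./..., O) = -1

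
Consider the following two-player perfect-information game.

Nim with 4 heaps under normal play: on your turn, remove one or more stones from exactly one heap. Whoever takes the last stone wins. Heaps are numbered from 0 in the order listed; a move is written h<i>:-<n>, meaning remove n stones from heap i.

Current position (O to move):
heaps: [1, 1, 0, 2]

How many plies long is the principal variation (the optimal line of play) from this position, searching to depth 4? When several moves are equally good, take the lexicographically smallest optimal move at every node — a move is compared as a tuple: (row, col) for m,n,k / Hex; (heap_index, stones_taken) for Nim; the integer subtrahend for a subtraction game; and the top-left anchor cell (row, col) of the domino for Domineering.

PV length from [(1,1,0,2)]: 3 plies

[(1,1,0,2)] O move#1: h0:-1:-1/(0,1,0,2), h1:-1:-1/(1,0,0,2), h3:-1:-1/(1,1,0,1), h3:-2:+1/(1,1,0,0)*
[(1,1,0,0)] X move#2: h0:-1:-1/(0,1,0,0)*, h1:-1:-1/(1,0,0,0)
[(0,1,0,0)] O move#3: h1:-1:+1/(0,0,0,0)*
[(0,0,0,0)] end (terminal -1, X#4); searched (1,1,0,2) to 4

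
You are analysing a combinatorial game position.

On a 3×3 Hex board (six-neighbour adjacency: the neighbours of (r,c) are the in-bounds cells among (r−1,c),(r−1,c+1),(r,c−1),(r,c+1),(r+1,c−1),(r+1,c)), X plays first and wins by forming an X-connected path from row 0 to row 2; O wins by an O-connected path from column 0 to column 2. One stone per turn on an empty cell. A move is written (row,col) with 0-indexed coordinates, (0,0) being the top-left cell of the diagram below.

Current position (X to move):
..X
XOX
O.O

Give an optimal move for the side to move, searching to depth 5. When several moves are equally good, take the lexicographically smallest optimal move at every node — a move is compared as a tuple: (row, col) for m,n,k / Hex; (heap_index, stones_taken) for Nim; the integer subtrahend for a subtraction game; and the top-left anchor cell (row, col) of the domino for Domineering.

X's best at [..X/XOX/O.O]: (2,1)

ply 1, X at ..X/XOX/O.O | (0,0)=-1→X.X/XOX/O.O; (0,1)=-1→.XX/XOX/O.O; (2,1)=+1→..X/XOX/OXO*
ply 2: ..X/XOX/OXO is terminal -1 (O); from ..X/XOX/O.O depth 5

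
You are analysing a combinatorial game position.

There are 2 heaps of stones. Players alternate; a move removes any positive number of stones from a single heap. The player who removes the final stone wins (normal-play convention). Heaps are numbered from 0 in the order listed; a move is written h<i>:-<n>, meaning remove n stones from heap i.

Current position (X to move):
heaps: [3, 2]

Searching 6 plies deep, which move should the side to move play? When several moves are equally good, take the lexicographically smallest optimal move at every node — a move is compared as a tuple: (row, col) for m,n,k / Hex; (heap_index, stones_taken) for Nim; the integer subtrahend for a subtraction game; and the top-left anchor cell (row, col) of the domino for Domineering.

X's best at [(3,2)]: h0:-1

p1 X@[(3,2)]: h0:-1[(2,2)]+1* h0:-2[(1,2)]-1 h0:-3[(0,2)]-1 h1:-1[(3,1)]-1 h1:-2[(3,0)]-1
p2 O@[(2,2)]: h0:-1[(1,2)]-1* h0:-2[(0,2)]-1 h1:-1[(2,1)]-1 h1:-2[(2,0)]-1
p3 X@[(1,2)]: h0:-1[(0,2)]-1 h1:-1[(1,1)]+1* h1:-2[(1,0)]-1
p4 O@[(1,1)]: h0:-1[(0,1)]-1* h1:-1[(1,0)]-1
p5 X@[(0,1)]: h1:-1[(0,0)]+1*
p6 O@[(0,0)] terminal -1; root [(3,2)] d6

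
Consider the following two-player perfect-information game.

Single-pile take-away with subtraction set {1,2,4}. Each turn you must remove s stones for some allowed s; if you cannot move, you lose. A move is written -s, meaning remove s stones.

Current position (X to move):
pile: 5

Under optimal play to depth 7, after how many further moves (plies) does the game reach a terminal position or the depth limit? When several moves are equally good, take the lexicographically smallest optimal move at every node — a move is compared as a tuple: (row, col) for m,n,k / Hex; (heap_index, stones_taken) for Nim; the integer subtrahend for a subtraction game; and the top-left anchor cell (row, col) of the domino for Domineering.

PV length from [5]: 3 plies

ply 1, X at 5 | -1=-1→4; -2=+1→3*; -4=-1→1
ply 2, O at 3 | -1=-1→2*; -2=-1→1
ply 3, X at 2 | -1=-1→1; -2=+1→0*
ply 4: 0 is terminal -1 (O); from 5 depth 7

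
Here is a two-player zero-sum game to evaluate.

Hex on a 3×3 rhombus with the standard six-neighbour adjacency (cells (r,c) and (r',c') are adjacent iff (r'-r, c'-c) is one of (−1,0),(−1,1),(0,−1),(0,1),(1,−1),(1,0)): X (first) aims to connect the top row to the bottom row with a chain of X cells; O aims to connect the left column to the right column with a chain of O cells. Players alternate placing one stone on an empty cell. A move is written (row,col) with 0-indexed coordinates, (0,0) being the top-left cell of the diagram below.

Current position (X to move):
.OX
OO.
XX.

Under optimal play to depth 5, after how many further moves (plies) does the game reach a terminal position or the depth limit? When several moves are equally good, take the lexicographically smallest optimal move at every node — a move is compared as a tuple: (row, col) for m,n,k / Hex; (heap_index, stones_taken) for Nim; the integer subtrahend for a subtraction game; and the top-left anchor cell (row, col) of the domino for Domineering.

ply 1, X at .OX/OO./XX. | (0,0)=-1→XOX/OO./XX.; (1,2)=+1→.OX/OOX/XX.*; (2,2)=-1→.OX/OO./XXX
ply 2: .OX/OOX/XX. is terminal -1 (O); from .OX/OO./XX. depth 5

PV length from [.OX/OO./XX.]: 1 ply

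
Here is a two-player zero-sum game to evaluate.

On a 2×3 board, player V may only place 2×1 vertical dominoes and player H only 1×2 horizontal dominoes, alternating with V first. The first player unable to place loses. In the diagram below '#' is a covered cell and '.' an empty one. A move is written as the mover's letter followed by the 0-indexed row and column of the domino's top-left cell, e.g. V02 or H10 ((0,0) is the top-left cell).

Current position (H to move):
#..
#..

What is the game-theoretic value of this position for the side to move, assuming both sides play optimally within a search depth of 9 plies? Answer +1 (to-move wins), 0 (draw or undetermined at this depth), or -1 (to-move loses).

ply 1, H at #../#.. | H01=+1→###/#..*; H11=+1→#../###
ply 2: ###/#.. is terminal -1 (V); from #../#.. depth 9

value(#../#.., H) = +1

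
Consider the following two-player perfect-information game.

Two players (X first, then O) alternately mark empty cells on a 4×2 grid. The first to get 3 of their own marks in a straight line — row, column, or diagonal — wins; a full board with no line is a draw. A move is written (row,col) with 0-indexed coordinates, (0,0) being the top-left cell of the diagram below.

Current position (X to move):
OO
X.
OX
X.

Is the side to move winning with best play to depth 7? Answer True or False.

[OO/X./OX/X.] X move#1: (1,1):+0/OO/XX/OX/X.*, (3,1):+0/OO/X./OX/XX
[OO/XX/OX/X.] O move#2: (3,1):+0/OO/XX/OX/XO*
[OO/XX/OX/XO] end (terminal +0, X#3); searched OO/X./OX/X. to 7

X winning at [OO/X./OX/X.]: False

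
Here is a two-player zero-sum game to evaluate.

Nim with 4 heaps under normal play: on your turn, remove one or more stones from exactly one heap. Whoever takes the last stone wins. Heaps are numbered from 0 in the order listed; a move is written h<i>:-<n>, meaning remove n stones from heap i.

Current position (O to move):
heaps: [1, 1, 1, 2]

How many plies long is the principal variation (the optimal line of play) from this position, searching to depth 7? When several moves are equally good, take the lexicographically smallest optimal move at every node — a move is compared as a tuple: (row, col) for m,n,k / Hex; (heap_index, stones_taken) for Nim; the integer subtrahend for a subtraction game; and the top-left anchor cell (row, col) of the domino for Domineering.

p1 O@[(1,1,1,2)]: h0:-1[(0,1,1,2)]-1 h1:-1[(1,0,1,2)]-1 h2:-1[(1,1,0,2)]-1 h3:-1[(1,1,1,1)]+1* h3:-2[(1,1,1,0)]-1
p2 X@[(1,1,1,1)]: h0:-1[(0,1,1,1)]-1* h1:-1[(1,0,1,1)]-1 h2:-1[(1,1,0,1)]-1 h3:-1[(1,1,1,0)]-1
p3 O@[(0,1,1,1)]: h1:-1[(0,0,1,1)]+1* h2:-1[(0,1,0,1)]+1 h3:-1[(0,1,1,0)]+1
p4 X@[(0,0,1,1)]: h2:-1[(0,0,0,1)]-1* h3:-1[(0,0,1,0)]-1
p5 O@[(0,0,0,1)]: h3:-1[(0,0,0,0)]+1*
p6 X@[(0,0,0,0)] terminal -1; root [(1,1,1,2)] d7

PV length from [(1,1,1,2)]: 5 plies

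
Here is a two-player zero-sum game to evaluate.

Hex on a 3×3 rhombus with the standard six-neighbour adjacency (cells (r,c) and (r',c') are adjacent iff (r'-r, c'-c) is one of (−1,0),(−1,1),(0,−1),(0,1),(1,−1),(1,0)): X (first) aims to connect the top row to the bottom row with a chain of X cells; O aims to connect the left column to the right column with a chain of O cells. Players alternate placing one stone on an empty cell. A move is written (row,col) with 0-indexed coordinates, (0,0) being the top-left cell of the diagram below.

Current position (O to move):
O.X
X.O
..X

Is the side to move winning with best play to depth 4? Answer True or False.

O winning at [O.X/X.O/..X]: True

[O.X/X.O/..X] O move#1: (0,1):-1/OOX/X.O/..X, (1,1):+1/O.X/XOO/..X*, (2,0):+1/O.X/X.O/O.X, (2,1):-1/O.X/X.O/.OX
[O.X/XOO/..X] X move#2: (0,1):-1/OXX/XOO/..X*, (2,0):-1/O.X/XOO/X.X, (2,1):-1/O.X/XOO/.XX
[OXX/XOO/..X] O move#3: (2,0):+1/OXX/XOO/O.X*, (2,1):-1/OXX/XOO/.OX
[OXX/XOO/O.X] end (terminal -1, X#4); searched O.X/X.O/..X to 4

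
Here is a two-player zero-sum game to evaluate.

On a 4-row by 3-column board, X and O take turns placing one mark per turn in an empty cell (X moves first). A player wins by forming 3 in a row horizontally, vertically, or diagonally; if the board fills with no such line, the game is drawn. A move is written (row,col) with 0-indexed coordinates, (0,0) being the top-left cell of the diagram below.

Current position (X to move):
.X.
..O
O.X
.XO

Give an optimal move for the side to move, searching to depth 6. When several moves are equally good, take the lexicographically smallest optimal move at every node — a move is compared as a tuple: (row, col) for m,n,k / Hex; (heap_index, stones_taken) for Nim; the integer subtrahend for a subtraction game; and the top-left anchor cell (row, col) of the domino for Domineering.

p1 X@[.X./..O/O.X/.XO]: (0,0)[XX./..O/O.X/.XO]+1* (0,2)[.XX/..O/O.X/.XO]+0 (1,0)[.X./X.O/O.X/.XO]+0 (1,1)[.X./.XO/O.X/.XO]+1 (2,1)[.X./..O/OXX/.XO]-1 (3,0)[.X./..O/O.X/XXO]-1
p2 O@[XX./..O/O.X/.XO]: (0,2)[XXO/..O/O.X/.XO]-1* (1,0)[XX./O.O/O.X/.XO]-1 (1,1)[XX./.OO/O.X/.XO]-1 (2,1)[XX./..O/OOX/.XO]-1 (3,0)[XX./..O/O.X/OXO]-1
p3 X@[XXO/..O/O.X/.XO]: (1,0)[XXO/X.O/O.X/.XO]-1 (1,1)[XXO/.XO/O.X/.XO]+1* (2,1)[XXO/..O/OXX/.XO]-1 (3,0)[XXO/..O/O.X/XXO]-1
p4 O@[XXO/.XO/O.X/.XO] terminal -1; root [.X./..O/O.X/.XO] d6

X's best at [.X./..O/O.X/.XO]: (0,0)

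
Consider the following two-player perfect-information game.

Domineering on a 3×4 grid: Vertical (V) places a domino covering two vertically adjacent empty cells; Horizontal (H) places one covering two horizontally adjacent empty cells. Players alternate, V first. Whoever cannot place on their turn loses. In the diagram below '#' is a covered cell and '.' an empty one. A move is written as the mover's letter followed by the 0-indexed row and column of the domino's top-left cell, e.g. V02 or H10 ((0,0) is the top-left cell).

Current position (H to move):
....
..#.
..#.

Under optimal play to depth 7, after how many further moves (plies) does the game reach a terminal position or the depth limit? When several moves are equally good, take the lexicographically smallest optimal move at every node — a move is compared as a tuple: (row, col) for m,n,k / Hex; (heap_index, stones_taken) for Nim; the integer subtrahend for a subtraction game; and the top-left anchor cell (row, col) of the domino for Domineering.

[..../..#./..#.] H move#1: H00:-1/##../..#./..#., H01:-1/.##./..#./..#., H02:-1/..##/..#./..#., H10:+1/..../###./..#.*, H20:-1/..../..#./###.
[..../###./..#.] V move#2: V03:-1/...#/####/..#.*, V13:-1/..../####/..##
[...#/####/..#.] H move#3: H00:+1/##.#/####/..#.*, H01:+1/.###/####/..#., H20:+1/...#/####/###.
[##.#/####/..#.] end (terminal -1, V#4); searched ..../..#./..#. to 7

PV length from [..../..#./..#.]: 3 plies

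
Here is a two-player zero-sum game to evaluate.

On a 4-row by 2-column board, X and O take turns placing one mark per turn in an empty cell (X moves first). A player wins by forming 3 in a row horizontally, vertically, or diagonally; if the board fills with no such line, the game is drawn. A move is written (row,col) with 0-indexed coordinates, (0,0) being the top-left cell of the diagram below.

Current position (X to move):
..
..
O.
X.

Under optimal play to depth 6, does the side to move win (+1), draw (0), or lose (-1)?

[../../O./X.] X move#1: (0,0):+0/X./../O./X.*, (0,1):+0/.X/../O./X., (1,0):+0/../X./O./X., (1,1):+0/../.X/O./X., (2,1):+0/../../OX/X., (3,1):+0/../../O./XX
[X./../O./X.] O move#2: (0,1):+0/XO/../O./X.*, (1,0):+0/X./O./O./X., (1,1):+0/X./.O/O./X., (2,1):+0/X./../OO/X., (3,1):+0/X./../O./XO
[XO/../O./X.] X move#3: (1,0):+0/XO/X./O./X.*, (1,1):+0/XO/.X/O./X., (2,1):+0/XO/../OX/X., (3,1):+0/XO/../O./XX
[XO/X./O./X.] O move#4: (1,1):+0/XO/XO/O./X.*, (2,1):+0/XO/X./OO/X., (3,1):+0/XO/X./O./XO
[XO/XO/O./X.] X move#5: (2,1):+0/XO/XO/OX/X.*, (3,1):-1/XO/XO/O./XX
[XO/XO/OX/X.] O move#6: (3,1):+0/XO/XO/OX/XO*
[XO/XO/OX/XO] end (terminal +0, X#7); searched ../../O./X. to 6

value(../../O./X., X) = 0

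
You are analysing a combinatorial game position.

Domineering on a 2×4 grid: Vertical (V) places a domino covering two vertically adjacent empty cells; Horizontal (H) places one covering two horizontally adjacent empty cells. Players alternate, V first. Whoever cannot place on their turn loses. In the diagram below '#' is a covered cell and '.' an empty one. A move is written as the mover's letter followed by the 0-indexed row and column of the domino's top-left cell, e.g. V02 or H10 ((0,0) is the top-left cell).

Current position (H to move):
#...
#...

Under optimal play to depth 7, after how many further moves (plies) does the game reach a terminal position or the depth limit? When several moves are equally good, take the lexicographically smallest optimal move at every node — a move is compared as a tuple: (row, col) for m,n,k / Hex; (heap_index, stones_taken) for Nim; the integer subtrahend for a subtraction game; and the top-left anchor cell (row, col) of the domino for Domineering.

PV length from [#.../#...]: 3 plies

ply 1, H at #.../#... | H01=+1→###./#...*; H02=+1→#.##/#...; H11=+1→#.../###.; H12=+1→#.../#.##
ply 2, V at ###./#... | V03=-1→####/#..#*
ply 3, H at ####/#..# | H11=+1→####/####*
ply 4: ####/#### is terminal -1 (V); from #.../#... depth 7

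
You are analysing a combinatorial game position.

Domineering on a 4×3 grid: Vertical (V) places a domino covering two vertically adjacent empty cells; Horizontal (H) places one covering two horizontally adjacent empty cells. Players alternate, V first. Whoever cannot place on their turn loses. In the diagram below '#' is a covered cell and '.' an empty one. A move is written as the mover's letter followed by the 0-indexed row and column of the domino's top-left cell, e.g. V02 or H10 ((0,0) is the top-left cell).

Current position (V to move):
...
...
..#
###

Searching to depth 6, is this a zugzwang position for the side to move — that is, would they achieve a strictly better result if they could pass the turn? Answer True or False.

zugzwang(.../.../..#/###, V) = False

p1 V@[.../.../..#/###]: V00[#../#../..#/###]-1 V01[.#./.#./..#/###]+1* V02[..#/..#/..#/###]-1 V10[.../#../#.#/###]-1 V11[.../.#./.##/###]+1
p2 H@[.#./.#./..#/###]: H20[.#./.#./###/###]-1*
p3 V@[.#./.#./###/###]: V00[##./##./###/###]+1* V02[.##/.##/###/###]+1
p4 H@[##./##./###/###] terminal -1; root [.../.../..#/###] d6
suppose V passes — search the same position with H to move:
pass> p1 H@[.../.../..#/###]: H00[##./.../..#/###]-1 H01[.##/.../..#/###]-1 H10[.../##./..#/###]+1* H11[.../.##/..#/###]+1 H20[.../.../###/###]-1
pass> p2 V@[.../##./..#/###]: V02[..#/###/..#/###]-1*
pass> p3 H@[..#/###/..#/###]: H00[###/###/..#/###]+1* H20[..#/###/###/###]+1
pass> p4 V@[###/###/..#/###] terminal -1; root [.../.../..#/###] d6
for V: play +1, pass -1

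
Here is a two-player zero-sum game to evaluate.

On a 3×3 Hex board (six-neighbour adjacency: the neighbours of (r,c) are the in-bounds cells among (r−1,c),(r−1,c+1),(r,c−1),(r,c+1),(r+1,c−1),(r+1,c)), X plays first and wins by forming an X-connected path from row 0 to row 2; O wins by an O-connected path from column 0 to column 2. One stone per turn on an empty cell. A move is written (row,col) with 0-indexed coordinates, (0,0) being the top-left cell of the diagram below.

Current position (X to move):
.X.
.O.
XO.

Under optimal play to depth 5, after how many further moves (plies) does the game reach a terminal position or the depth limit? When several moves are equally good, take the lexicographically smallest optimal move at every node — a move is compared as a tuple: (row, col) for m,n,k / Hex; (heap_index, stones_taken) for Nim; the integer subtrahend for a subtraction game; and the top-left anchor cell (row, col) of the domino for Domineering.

ply 1, X at .X./.O./XO. | (0,0)=-1→XX./.O./XO.; (0,2)=-1→.XX/.O./XO.; (1,0)=+1→.X./XO./XO.*; (1,2)=-1→.X./.OX/XO.; (2,2)=-1→.X./.O./XOX
ply 2: .X./XO./XO. is terminal -1 (O); from .X./.O./XO. depth 5

PV length from [.X./.O./XO.]: 1 ply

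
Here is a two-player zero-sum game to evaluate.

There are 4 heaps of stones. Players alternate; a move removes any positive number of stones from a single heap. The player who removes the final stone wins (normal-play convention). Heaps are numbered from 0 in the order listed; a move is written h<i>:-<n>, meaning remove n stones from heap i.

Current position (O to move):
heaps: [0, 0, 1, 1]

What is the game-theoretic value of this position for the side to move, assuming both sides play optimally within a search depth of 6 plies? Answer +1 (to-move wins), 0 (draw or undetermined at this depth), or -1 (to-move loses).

p1 O@[(0,0,1,1)]: h2:-1[(0,0,0,1)]-1* h3:-1[(0,0,1,0)]-1
p2 X@[(0,0,0,1)]: h3:-1[(0,0,0,0)]+1*
p3 O@[(0,0,0,0)] terminal -1; root [(0,0,1,1)] d6

value((0,0,1,1), O) = -1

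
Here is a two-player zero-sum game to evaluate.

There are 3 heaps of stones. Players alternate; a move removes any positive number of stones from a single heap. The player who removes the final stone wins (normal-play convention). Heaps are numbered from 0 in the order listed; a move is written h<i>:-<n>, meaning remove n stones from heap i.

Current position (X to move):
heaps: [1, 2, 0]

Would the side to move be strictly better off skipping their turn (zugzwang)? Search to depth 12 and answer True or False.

ply 1, X at (1,2,0) | h0:-1=-1→(0,2,0); h1:-1=+1→(1,1,0)*; h1:-2=-1→(1,0,0)
ply 2, O at (1,1,0) | h0:-1=-1→(0,1,0)*; h1:-1=-1→(1,0,0)
ply 3, X at (0,1,0) | h1:-1=+1→(0,0,0)*
ply 4: (0,0,0) is terminal -1 (O); from (1,2,0) depth 12
if X skipped the turn, O would face:
~ ply 1, O at (1,2,0) | h0:-1=-1→(0,2,0); h1:-1=+1→(1,1,0)*; h1:-2=-1→(1,0,0)
~ ply 2, X at (1,1,0) | h0:-1=-1→(0,1,0)*; h1:-1=-1→(1,0,0)
~ ply 3, O at (0,1,0) | h1:-1=+1→(0,0,0)*
~ ply 4: (0,0,0) is terminal -1 (X); from (1,2,0) depth 12
compare (X): move=+1 vs pass=-1

zugzwang((1,2,0), X) = False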